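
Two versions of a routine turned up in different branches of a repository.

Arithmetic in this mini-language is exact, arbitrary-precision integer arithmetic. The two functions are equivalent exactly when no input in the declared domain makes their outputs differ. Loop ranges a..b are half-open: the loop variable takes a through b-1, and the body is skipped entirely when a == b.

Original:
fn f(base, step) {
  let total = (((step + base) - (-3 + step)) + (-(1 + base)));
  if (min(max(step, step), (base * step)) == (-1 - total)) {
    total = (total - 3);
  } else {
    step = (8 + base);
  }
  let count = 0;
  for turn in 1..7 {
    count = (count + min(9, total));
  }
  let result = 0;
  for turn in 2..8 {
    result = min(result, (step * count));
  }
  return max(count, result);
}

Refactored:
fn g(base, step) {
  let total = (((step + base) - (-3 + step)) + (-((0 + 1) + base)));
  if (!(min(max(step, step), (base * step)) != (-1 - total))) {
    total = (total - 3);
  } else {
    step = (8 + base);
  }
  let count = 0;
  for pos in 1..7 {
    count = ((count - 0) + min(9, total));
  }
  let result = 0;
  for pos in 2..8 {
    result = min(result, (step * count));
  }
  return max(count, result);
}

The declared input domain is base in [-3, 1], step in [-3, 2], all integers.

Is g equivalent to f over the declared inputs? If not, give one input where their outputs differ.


The two are interchangeable: constant usage differs; and local variable names differ; and boolean connective usage differs; and comparison usage differs; and arithmetic usage differs, and every declared input agrees.
Spot check at base=-1, step=1 — f: total=2, then (min(max(step, step), (base * step)) == (-1 - total)) is false, then step=7, then count=0, then (turn=1), then count=2, then (turn=2), then count=4, then (turn=3), then count=6, then (turn=4), then count=8, then (turn=5), then count=10, then (turn=6), then count=12, then result=0, then (turn=2), then result=0, then (turn=3), then result=0, then (turn=4), then result=0, then (turn=5), then result=0, then (turn=6), then result=0, then (turn=7), then result=0, then returns 12. g: total=2, then (!(min(max(step, step), (base * step)) != (-1 - total))) is false, then step=7, then count=0, then (pos=1), then count=2, then (pos=2), then count=4, then (pos=3), then count=6, then (pos=4), then count=8, then (pos=5), then count=10, then (pos=6), then count=12, then result=0, then (pos=2), then result=0, then (pos=3), then result=0, then (pos=4), then result=0, then (pos=5), then result=0, then (pos=6), then result=0, then (pos=7), then result=0, then returns 12. Both give 12.
An exhaustive pass over the 30 declared inputs shows identical outputs.
verdict: equivalent


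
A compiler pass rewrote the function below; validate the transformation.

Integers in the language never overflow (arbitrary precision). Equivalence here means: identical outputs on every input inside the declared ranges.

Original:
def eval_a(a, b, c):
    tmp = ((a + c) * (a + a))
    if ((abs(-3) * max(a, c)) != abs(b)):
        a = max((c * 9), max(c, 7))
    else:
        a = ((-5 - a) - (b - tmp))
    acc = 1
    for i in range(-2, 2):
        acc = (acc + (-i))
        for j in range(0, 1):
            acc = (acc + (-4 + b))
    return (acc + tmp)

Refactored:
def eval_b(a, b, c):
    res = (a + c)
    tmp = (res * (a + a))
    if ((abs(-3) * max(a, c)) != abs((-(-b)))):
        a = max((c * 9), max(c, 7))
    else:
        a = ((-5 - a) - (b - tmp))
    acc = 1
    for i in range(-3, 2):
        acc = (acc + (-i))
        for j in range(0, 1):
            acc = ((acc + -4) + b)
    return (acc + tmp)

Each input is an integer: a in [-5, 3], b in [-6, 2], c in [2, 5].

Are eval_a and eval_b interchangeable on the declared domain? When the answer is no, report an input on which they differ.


Evaluate both at a=-5, b=-6, c=2.
eval_a: tmp=30, then ((abs(-3) * max(a, c)) != abs(b)) is false, then a=36, then acc=1, then (i=-2), then acc=3, then (j=0), then acc=-7, then (i=-1), then acc=-6, then (j=0), then acc=-16, then (i=0), then acc=-16, then (j=0), then acc=-26, then (i=1), then acc=-27, then (j=0), then acc=-37, then returns -7
eval_b: res=-3, then tmp=30, then ((abs(-3) * max(a, c)) != abs((-(-b)))) is false, then a=36, then acc=1, then (i=-3), then acc=4, then (j=0), then acc=-6, then (i=-2), then acc=-4, then (j=0), then acc=-14, then (i=-1), then acc=-13, then (j=0), then acc=-23, then (i=0), then acc=-23, then (j=0), then acc=-33, then (i=1), then acc=-34, then (j=0), then acc=-44, then returns -14
-7 against -14: the behavior changed.
verdict: not equivalent; witness: a=-5, b=-6, c=2


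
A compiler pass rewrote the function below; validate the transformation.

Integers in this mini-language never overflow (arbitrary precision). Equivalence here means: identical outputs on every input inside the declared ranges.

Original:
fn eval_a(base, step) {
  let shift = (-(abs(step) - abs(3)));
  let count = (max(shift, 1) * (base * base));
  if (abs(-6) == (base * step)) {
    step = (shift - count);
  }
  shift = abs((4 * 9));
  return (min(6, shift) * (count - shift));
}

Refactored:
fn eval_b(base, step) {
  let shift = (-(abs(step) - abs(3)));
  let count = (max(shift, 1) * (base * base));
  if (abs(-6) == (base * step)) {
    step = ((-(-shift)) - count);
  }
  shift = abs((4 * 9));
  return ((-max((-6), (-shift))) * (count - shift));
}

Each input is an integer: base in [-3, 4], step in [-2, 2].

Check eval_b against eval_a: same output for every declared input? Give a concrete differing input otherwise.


Changes here: min/max/abs usage differs; the full 40-point sweep finds no disagreement.
verdict: equivalent


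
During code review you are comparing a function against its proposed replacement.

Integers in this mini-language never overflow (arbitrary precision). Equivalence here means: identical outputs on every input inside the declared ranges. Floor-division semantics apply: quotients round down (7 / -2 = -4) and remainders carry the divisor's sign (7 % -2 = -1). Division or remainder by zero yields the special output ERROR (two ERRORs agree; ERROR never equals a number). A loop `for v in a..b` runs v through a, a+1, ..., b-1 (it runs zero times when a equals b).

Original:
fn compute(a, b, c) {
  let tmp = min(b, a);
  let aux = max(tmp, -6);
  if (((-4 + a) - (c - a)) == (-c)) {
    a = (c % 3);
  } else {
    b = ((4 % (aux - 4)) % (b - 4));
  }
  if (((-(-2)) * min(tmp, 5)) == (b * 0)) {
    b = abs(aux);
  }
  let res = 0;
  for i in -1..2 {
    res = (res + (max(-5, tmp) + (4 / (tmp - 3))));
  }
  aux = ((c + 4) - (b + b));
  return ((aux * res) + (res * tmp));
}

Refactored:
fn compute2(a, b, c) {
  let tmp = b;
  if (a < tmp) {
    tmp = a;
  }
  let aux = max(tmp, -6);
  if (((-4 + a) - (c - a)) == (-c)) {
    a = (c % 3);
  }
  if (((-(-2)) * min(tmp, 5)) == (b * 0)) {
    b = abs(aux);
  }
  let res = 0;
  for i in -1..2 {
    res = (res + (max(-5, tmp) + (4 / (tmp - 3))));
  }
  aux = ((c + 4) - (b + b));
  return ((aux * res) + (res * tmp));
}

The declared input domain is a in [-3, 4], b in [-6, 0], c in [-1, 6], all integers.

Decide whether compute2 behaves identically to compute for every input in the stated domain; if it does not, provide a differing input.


These are not equivalent — on a=-3, b=-2, c=-1 the outputs split (-72 vs -48).
compute: tmp=-3, then aux=-3, then (((-4 + a) - (c - a)) == (-c)) is false, then b=-3, then (((-(-2)) * min(tmp, 5)) == (b * 0)) is false, then res=0, then (i=-1), then res=-4, then (i=0), then res=-8, then (i=1), then res=-12, then aux=9, then returns -72
compute2: tmp=-2, then (a < tmp) is true, then tmp=-3, then aux=-3, then (((-4 + a) - (c - a)) == (-c)) is false, then (((-(-2)) * min(tmp, 5)) == (b * 0)) is false, then res=0, then (i=-1), then res=-4, then (i=0), then res=-8, then (i=1), then res=-12, then aux=7, then returns -48
verdict: not equivalent; witness: a=-3, b=-2, c=-1


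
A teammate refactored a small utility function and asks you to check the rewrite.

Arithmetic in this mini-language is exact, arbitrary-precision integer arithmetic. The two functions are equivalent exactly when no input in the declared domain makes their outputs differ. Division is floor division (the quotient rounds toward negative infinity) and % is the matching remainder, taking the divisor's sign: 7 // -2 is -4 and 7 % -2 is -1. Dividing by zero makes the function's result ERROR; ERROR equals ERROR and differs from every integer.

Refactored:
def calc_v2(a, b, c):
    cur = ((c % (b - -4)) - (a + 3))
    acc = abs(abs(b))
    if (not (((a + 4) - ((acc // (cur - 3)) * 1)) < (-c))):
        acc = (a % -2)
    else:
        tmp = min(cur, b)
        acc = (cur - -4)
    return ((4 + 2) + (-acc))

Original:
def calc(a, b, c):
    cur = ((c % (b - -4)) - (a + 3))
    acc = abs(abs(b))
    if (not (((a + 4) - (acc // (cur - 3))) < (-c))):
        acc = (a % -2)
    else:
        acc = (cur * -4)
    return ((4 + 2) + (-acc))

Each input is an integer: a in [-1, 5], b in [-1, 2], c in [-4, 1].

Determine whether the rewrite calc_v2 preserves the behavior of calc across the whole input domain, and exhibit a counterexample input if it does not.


These are not equivalent — on a=-1, b=0, c=-4 the outputs split (-2 vs 4).
calc: cur := -2 | acc := 0 | (not (((a + 4) - (acc // (cur - 3))) < (-c))): false | acc := 8 | result -2
calc_v2: cur := -2 | acc := 0 | (not (((a + 4) - ((acc // (cur - 3)) * 1)) < (-c))): false | tmp := -2 | acc := 2 | result 4
verdict: not equivalent; witness: a=-1, b=0, c=-4


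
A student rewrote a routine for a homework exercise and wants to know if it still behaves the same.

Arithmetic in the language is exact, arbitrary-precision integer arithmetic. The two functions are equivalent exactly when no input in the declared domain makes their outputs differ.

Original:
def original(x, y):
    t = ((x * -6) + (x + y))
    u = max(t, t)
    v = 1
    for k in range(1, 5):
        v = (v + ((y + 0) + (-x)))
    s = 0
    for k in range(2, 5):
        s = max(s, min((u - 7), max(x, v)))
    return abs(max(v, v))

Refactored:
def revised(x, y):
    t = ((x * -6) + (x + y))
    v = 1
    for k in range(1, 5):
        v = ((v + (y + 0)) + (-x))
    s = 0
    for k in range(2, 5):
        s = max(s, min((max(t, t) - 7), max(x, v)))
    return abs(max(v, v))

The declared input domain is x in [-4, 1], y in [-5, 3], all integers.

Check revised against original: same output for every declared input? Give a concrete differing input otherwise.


Behavior is preserved: although local variable names differ; and statement counts differ, the outputs never diverge.
Spot check at x=-4, y=-2 — original: t=18, then u=18, then v=1, then (k=1), then v=3, then (k=2), then v=5, then (k=3), then v=7, then (k=4), then v=9, then s=0, then (k=2), then s=9, then (k=3), then s=9, then (k=4), then s=9, then returns 9. revised: t=18, then v=1, then (k=1), then v=3, then (k=2), then v=5, then (k=3), then v=7, then (k=4), then v=9, then s=0, then (k=2), then s=9, then (k=3), then s=9, then (k=4), then s=9, then returns 9. Both give 9.
Every one of the 54 inputs gives matching results.
verdict: equivalent


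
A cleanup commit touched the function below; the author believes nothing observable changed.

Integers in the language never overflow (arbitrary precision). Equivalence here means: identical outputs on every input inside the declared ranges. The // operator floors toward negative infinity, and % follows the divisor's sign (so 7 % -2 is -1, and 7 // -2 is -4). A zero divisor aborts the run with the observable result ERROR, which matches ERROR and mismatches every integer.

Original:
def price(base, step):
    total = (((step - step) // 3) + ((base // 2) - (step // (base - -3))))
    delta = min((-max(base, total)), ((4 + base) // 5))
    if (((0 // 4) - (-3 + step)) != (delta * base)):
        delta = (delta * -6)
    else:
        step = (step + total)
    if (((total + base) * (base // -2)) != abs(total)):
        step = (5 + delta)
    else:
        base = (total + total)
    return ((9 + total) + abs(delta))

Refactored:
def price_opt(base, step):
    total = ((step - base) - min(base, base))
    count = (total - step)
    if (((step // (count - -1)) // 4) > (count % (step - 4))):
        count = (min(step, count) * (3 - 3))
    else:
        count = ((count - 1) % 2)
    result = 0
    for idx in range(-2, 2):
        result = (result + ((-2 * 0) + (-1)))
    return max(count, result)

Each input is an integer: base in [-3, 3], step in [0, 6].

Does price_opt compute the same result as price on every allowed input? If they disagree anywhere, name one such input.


The rewrite breaks on base=-3, step=0, where the results are ERROR and 0.
price: hits division by zero so the output is ERROR
price_opt: total becomes 6; next count becomes 6; next (((step // (count - -1)) // 4) > (count % (step - 4))) evaluates to true; next count becomes 0; next result becomes 0; next at idx=-2:; next result becomes -1; next at idx=-1:; next result becomes -2; next at idx=0:; next result becomes -3; next at idx=1:; next result becomes -4; next final value 0
verdict: not equivalent; witness: base=-3, step=0


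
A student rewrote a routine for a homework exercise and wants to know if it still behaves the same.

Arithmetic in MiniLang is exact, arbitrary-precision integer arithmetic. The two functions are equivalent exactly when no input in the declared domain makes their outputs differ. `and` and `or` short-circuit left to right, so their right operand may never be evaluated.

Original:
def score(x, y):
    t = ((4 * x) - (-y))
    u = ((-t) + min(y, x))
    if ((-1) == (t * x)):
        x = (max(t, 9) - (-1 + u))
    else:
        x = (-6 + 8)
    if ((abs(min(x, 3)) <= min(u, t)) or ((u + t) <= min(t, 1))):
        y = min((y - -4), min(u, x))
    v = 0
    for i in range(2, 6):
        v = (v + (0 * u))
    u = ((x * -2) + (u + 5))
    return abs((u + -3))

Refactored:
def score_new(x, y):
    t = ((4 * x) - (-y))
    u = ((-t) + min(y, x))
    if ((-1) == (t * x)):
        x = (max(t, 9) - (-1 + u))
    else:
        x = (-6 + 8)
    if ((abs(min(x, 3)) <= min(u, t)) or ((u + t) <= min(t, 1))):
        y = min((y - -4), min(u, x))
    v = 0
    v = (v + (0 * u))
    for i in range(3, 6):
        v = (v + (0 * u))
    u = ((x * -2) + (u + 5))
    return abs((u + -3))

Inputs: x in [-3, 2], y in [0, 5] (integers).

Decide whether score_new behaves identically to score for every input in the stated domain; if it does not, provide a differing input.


Reading the diff, among the changes: arithmetic usage differs, plus loop structure differs, plus statement counts differ, plus constant usage differs.
Tracing x=0, y=3: score: t := 3 | u := -3 | ((-1) == (t * x)): false | x := 2 | ((abs(min(x, 3)) <= min(u, t)) or ((u + t) <= min(t, 1))): true | y := -3 | v := 0 | iter i=2: | v := 0 | iter i=3: | v := 0 | iter i=4: | v := 0 | iter i=5: | v := 0 | u := -2 | result 5 | score_new: t := 3 | u := -3 | ((-1) == (t * x)): false | x := 2 | ((abs(min(x, 3)) <= min(u, t)) or ((u + t) <= min(t, 1))): true | y := -3 | v := 0 | v := 0 | iter i=3: | v := 0 | iter i=4: | v := 0 | iter i=5: | v := 0 | u := -2 | result 5 — matching result 5.
Across all 36 domain points the two functions coincide.
verdict: equivalent


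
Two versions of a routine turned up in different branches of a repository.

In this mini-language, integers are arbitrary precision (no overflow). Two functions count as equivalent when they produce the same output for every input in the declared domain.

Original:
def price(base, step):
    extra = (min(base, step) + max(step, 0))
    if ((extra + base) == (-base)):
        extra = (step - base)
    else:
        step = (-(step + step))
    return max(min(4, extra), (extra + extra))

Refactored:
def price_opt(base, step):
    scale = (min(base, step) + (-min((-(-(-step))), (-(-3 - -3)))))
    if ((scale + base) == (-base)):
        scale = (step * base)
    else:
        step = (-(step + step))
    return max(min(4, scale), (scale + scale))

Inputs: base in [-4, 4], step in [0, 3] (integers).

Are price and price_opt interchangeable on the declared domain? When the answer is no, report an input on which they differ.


Evaluate both at base=-1, step=3.
price: extra=2, then ((extra + base) == (-base)) is true, then extra=4, then returns 8
price_opt: scale=2, then ((scale + base) == (-base)) is true, then scale=-3, then returns -3
8 != -3, so the rewrite changes behavior.
verdict: not equivalent; witness: base=-1, step=3


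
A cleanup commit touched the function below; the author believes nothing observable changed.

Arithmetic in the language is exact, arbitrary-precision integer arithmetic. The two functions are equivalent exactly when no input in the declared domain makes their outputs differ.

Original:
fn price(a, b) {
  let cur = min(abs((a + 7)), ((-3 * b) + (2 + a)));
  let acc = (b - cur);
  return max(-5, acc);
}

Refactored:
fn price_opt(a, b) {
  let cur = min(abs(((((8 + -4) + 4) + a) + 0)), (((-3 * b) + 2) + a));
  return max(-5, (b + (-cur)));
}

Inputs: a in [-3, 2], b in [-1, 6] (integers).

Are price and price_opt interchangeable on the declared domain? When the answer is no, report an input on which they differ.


Whatever the rewrite altered, no input in the stated domain can expose a difference.
Tracing a=0, b=2: price: cur := -4 | acc := 6 | result 6 | price_opt: cur := -4 | result 6 — matching result 6.
Every one of the 48 inputs gives matching results.
verdict: equivalent


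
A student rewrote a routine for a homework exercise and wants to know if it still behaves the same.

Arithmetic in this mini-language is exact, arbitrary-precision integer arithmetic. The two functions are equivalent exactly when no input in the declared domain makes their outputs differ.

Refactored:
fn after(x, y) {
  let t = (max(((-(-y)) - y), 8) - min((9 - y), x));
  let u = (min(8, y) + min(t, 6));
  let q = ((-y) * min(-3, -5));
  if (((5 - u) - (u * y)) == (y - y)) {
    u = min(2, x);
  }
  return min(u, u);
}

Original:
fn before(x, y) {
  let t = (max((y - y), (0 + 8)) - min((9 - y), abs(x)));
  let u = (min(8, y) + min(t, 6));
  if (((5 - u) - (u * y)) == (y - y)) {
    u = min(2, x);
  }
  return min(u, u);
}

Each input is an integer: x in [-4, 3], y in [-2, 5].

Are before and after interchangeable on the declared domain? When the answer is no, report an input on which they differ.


Take x=-4, y=-2.
before: t=4, then u=2, then (((5 - u) - (u * y)) == (y - y)) is false, then returns 2
after: t=12, then u=4, then q=-10, then (((5 - u) - (u * y)) == (y - y)) is false, then returns 4
2 != 4, so the rewrite changes behavior.
verdict: not equivalent; witness: x=-4, y=-2


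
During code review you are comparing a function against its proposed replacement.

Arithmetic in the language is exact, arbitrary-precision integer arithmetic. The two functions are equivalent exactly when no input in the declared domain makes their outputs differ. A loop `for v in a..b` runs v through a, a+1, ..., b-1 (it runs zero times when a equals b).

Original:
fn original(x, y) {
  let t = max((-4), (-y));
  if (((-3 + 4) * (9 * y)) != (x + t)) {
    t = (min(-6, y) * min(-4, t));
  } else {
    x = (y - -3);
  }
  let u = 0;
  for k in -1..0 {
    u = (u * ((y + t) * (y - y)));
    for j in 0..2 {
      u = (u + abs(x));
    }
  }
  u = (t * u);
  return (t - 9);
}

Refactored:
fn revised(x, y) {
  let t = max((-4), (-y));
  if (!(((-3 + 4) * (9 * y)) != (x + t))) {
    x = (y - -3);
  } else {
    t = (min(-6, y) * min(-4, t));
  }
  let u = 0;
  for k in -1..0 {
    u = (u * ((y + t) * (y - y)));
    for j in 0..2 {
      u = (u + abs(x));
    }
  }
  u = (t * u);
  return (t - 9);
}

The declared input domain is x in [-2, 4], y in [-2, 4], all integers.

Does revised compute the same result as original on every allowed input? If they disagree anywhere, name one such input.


The two are interchangeable: boolean connective usage differs, and every declared input agrees.
Spot check at x=1, y=4 — original: t := -4 | (((-3 + 4) * (9 * y)) != (x + t)): true | t := 24 | u := 0 | iter k=-1: | u := 0 | iter j=0: | u := 1 | iter j=1: | u := 2 | u := 48 | result 15. revised: t := -4 | (!(((-3 + 4) * (9 * y)) != (x + t))): false | t := 24 | u := 0 | iter k=-1: | u := 0 | iter j=0: | u := 1 | iter j=1: | u := 2 | u := 48 | result 15. Both give 15.
Across all 49 domain points the two functions coincide.
verdict: equivalent


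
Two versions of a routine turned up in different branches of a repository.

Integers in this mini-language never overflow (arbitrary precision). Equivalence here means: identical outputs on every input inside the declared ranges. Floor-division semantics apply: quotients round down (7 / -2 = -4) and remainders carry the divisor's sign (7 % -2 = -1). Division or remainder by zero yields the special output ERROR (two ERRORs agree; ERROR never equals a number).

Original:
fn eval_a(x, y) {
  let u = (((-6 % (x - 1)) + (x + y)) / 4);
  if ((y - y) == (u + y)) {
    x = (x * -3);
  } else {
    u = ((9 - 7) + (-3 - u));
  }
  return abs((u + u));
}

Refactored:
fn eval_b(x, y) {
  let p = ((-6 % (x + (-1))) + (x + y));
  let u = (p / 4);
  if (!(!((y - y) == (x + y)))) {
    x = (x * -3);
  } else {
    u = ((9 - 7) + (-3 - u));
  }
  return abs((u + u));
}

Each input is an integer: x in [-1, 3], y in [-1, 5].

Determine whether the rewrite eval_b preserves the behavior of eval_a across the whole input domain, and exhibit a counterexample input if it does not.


Input x=-1, y=1: 2 from eval_a versus 0 from eval_b.
verdict: not equivalent; witness: x=-1, y=1


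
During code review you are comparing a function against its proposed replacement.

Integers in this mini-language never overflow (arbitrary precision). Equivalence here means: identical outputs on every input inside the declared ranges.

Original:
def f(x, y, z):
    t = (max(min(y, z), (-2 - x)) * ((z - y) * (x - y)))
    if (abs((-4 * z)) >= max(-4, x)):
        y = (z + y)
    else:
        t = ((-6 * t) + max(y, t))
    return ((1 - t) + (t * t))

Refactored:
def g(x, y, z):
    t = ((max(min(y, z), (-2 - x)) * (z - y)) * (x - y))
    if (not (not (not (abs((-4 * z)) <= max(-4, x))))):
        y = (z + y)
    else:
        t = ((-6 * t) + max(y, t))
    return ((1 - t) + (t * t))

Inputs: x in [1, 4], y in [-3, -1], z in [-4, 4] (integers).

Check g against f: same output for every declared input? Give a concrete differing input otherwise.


There is a counterexample at x=4, y=-3, z=-1: 1807 on one side, 61753 on the other.
f: t becomes -42; next (abs((-4 * z)) >= max(-4, x)) evaluates to true; next y becomes -4; next final value 1807
g: t becomes -42; next (not (not (not (abs((-4 * z)) <= max(-4, x))))) evaluates to false; next t becomes 249; next final value 61753
verdict: not equivalent; witness: x=4, y=-3, z=-1


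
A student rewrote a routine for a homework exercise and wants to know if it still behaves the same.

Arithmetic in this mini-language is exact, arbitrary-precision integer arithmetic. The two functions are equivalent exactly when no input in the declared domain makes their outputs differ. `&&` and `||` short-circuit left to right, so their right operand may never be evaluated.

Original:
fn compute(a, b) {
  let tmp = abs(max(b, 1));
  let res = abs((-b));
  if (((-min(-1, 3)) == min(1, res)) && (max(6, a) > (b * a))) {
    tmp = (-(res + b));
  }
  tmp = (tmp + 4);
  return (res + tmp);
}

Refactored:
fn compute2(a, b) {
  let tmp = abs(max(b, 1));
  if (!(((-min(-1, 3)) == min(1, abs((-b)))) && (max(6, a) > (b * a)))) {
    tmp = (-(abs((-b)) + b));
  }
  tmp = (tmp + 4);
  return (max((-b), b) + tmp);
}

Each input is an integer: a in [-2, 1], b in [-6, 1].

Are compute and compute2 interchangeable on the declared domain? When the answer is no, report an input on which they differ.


Try a=-2, b=-6.
compute: tmp = 1; res = 6; (((-min(-1, 3)) == min(1, res)) && (max(6, a) > (b * a))) -> false; tmp = 5; return 11
compute2: tmp = 1; (!(((-min(-1, 3)) == min(1, abs((-b)))) && (max(6, a) > (b * a)))) -> true; tmp = 0; tmp = 4; return 10
11 against 10: the behavior changed.
verdict: not equivalent; witness: a=-2, b=-6


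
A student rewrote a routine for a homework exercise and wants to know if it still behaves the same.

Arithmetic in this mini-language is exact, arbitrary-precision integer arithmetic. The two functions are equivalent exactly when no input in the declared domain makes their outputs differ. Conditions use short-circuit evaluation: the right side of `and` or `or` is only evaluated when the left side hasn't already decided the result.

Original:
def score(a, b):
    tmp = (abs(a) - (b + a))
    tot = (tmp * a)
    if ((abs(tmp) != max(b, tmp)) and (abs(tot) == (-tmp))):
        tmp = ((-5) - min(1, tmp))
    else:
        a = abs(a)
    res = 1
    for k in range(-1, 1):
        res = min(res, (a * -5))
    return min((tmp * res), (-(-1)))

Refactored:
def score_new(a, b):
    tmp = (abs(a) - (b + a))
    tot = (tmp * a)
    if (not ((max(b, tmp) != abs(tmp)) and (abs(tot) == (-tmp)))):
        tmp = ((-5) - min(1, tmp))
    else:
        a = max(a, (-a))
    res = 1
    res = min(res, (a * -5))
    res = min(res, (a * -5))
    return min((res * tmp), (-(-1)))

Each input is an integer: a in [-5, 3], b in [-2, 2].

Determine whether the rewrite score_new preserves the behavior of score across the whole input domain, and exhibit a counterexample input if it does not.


The rewrite breaks on a=-5, b=-2, where the results are -300 and -6.
score: tmp = 12; tot = -60; ((abs(tmp) != max(b, tmp)) and (abs(tot) == (-tmp))) -> false; a = 5; res = 1; [k=-1]; res = -25; [k=0]; res = -25; return -300
score_new: tmp = 12; tot = -60; (not ((max(b, tmp) != abs(tmp)) and (abs(tot) == (-tmp)))) -> true; tmp = -6; res = 1; res = 1; res = 1; return -6
verdict: not equivalent; witness: a=-5, b=-2


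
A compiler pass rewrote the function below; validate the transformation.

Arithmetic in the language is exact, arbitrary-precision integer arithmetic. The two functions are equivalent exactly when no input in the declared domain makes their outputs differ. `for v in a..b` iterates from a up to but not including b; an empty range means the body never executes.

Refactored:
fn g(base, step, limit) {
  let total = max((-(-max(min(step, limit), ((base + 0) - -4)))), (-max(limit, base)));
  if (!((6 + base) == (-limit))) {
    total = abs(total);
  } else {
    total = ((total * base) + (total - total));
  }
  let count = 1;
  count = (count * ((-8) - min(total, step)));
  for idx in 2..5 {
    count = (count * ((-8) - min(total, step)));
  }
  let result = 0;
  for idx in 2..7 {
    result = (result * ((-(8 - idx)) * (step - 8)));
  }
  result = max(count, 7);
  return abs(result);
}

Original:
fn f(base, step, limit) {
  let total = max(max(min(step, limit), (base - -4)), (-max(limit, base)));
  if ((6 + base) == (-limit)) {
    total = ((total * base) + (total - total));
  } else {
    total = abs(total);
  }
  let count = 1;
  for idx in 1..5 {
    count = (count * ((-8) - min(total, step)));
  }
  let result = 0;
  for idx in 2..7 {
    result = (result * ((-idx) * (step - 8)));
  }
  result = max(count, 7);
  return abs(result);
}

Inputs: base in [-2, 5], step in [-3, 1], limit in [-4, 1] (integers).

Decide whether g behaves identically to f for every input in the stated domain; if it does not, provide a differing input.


The two versions differ — the changes include constant usage differs; also boolean connective usage differs; also min/max/abs usage differs; also loop structure differs; also statement counts differ; also arithmetic usage differs.
As a probe, take base=2, step=-1, limit=0: f runs total := 6 | ((6 + base) == (-limit)): false | total := 6 | count := 1 | iter idx=1: | count := -7 | iter idx=2: | count := 49 | iter idx=3: | count := -343 | iter idx=4: | count := 2401 | result := 0 | iter idx=2: | result := 0 | iter idx=3: | result := 0 | iter idx=4: | result := 0 | iter idx=5: | result := 0 | iter idx=6: | result := 0 | result := 2401 | result 2401; g runs total := 6 | (!((6 + base) == (-limit))): true | total := 6 | count := 1 | count := -7 | iter idx=2: | count := 49 | iter idx=3: | count := -343 | iter idx=4: | count := 2401 | result := 0 | iter idx=2: | result := 0 | iter idx=3: | result := 0 | iter idx=4: | result := 0 | iter idx=5: | result := 0 | iter idx=6: | result := 0 | result := 2401 | result 2401; both end at 2401.
Sweeping the whole domain (240 inputs) finds no disagreement.
verdict: equivalent


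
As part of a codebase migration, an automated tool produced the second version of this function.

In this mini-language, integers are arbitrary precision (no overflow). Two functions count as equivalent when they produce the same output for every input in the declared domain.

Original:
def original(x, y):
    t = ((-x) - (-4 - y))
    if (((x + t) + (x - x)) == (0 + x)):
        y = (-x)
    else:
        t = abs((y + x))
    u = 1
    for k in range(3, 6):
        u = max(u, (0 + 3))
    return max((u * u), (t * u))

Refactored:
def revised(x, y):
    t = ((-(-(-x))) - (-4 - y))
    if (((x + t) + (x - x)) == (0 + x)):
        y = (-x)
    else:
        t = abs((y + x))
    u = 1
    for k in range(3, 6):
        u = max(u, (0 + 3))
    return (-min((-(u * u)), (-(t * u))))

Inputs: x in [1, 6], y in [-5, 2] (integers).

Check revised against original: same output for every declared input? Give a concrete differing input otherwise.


Comparing the listings, the differences include: min/max/abs usage differs.
Tracing x=6, y=-4: original: t=-6, then (((x + t) + (x - x)) == (0 + x)) is false, then t=2, then u=1, then (k=3), then u=3, then (k=4), then u=3, then (k=5), then u=3, then returns 9 | revised: t=-6, then (((x + t) + (x - x)) == (0 + x)) is false, then t=2, then u=1, then (k=3), then u=3, then (k=4), then u=3, then (k=5), then u=3, then returns 9 — matching result 9.
Every one of the 48 inputs gives matching results.
verdict: equivalent


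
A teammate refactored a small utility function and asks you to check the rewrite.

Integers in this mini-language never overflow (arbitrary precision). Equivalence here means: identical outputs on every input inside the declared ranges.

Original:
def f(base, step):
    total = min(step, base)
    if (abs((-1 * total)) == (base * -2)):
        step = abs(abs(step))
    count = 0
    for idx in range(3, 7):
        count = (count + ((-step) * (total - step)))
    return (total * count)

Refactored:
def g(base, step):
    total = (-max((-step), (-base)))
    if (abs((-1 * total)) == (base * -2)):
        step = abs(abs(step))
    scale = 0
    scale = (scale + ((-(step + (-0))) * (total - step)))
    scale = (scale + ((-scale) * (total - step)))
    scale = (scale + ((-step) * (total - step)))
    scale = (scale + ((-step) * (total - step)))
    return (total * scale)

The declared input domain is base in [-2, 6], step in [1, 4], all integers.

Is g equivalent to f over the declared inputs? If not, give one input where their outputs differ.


Input base=-2, step=1: -24 from f versus -36 from g.
verdict: not equivalent; witness: base=-2, step=1


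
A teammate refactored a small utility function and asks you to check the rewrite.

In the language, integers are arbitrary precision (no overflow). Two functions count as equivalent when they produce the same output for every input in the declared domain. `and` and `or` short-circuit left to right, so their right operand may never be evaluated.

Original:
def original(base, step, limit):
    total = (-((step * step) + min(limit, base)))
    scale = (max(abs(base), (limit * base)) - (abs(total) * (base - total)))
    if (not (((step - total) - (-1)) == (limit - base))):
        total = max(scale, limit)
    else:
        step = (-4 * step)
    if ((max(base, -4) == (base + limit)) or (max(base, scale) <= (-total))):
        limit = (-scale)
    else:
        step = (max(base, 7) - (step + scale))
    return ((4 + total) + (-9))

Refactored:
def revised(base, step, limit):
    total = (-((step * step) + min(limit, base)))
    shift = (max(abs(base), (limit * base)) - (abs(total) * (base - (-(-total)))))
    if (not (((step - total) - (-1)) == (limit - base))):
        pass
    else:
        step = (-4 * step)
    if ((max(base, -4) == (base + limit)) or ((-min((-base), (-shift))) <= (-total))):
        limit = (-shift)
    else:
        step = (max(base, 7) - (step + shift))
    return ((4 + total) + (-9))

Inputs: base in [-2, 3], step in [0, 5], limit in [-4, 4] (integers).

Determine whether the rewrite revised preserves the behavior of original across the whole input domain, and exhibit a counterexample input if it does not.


Not equivalent: base=-2, step=0, limit=-4 separates them (27 vs -1).
original: total becomes 4; next scale becomes 32; next (not (((step - total) - (-1)) == (limit - base))) evaluates to true; next total becomes 32; next ((max(base, -4) == (base + limit)) or (max(base, scale) <= (-total))) evaluates to false; next step becomes -25; next final value 27
revised: total becomes 4; next shift becomes 32; next (not (((step - total) - (-1)) == (limit - base))) evaluates to true; next ((max(base, -4) == (base + limit)) or ((-min((-base), (-shift))) <= (-total))) evaluates to false; next step becomes -25; next final value -1
verdict: not equivalent; witness: base=-2, step=0, limit=-4


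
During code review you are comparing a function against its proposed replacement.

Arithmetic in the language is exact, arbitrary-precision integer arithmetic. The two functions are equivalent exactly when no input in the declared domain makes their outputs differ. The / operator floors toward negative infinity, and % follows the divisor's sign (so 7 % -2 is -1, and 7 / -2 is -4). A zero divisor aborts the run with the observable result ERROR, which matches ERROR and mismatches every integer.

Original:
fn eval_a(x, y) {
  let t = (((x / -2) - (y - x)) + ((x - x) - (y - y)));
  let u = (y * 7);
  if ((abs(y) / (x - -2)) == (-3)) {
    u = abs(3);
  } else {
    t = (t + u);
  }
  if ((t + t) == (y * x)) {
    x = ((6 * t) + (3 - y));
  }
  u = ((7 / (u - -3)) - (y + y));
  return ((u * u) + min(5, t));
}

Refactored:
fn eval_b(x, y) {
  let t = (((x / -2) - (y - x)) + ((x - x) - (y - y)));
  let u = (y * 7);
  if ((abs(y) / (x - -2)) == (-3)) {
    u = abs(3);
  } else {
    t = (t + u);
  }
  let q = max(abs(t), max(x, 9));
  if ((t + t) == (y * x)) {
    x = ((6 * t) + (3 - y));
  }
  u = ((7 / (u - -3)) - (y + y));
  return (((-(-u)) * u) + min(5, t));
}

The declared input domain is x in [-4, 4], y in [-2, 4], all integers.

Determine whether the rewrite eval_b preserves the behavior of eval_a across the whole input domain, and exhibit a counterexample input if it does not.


Side by side, the visible changes include: constant usage differs, and local variable names differ, and min/max/abs usage differs, and statement counts differ.
Spot check at x=1, y=2 — eval_a: t := -2 | u := 14 | ((abs(y) / (x - -2)) == (-3)): false | t := 12 | ((t + t) == (y * x)): false | u := -4 | result 21. eval_b: t := -2 | u := 14 | ((abs(y) / (x - -2)) == (-3)): false | t := 12 | q := 12 | ((t + t) == (y * x)): false | u := -4 | result 21. Both give 21.
Checked all 63 inputs in the declared domain: the outputs agree on every one.
verdict: equivalent


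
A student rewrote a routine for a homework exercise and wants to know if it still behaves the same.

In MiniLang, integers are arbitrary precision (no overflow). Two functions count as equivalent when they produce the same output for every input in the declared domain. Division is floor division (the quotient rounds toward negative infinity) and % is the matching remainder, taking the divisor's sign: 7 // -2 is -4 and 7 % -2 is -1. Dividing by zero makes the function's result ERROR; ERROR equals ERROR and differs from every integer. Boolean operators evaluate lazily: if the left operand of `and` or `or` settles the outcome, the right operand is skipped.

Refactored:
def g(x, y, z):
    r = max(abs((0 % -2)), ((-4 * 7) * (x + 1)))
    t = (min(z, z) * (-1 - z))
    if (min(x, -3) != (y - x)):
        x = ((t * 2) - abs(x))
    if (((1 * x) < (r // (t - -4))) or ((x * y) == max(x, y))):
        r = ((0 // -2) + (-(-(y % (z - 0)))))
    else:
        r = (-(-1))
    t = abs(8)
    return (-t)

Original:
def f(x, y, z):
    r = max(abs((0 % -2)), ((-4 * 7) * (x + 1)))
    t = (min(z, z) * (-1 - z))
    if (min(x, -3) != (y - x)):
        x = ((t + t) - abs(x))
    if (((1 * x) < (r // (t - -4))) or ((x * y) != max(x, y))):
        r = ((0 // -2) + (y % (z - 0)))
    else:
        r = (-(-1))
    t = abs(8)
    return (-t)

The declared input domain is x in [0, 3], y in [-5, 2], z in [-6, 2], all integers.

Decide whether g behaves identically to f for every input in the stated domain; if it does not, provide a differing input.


Run the pair on x=0, y=-5, z=0.
f: r := 0 | t := 0 | (min(x, -3) != (y - x)): true | x := 0 | (((1 * x) < (r // (t - -4))) or ((x * y) != max(x, y))): false | r := 1 | t := 8 | result -8
g: r := 0 | t := 0 | (min(x, -3) != (y - x)): true | x := 0 | (((1 * x) < (r // (t - -4))) or ((x * y) == max(x, y))): true | divide-by-zero, output ERROR
-8 and ERROR differ, so these are not the same function on this domain.
verdict: not equivalent; witness: x=0, y=-5, z=0


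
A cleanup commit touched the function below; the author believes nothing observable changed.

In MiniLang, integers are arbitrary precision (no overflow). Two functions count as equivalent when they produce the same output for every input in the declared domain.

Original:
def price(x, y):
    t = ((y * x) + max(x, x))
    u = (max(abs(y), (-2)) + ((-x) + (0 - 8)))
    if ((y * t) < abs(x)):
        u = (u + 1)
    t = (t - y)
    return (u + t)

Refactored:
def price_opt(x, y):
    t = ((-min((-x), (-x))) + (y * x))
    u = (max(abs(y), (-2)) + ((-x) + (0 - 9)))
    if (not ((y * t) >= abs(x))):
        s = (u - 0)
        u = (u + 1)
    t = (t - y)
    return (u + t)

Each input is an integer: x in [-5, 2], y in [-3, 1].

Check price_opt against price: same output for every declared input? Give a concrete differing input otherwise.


Input x=-5, y=-3: 14 from price versus 13 from price_opt.
verdict: not equivalent; witness: x=-5, y=-3


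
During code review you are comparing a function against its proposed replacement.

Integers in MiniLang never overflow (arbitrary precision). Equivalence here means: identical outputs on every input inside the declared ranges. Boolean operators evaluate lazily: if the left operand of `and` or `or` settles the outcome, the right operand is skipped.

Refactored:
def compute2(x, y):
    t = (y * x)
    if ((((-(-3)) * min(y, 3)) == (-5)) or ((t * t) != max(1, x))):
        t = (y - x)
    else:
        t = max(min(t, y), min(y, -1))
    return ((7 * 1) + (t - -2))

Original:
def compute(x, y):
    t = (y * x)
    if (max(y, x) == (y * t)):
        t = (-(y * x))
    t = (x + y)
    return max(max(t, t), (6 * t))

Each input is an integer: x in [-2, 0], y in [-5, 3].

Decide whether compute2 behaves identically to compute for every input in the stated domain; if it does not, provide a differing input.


Consider the input x=-2, y=-5.
compute: t = 10; (max(y, x) == (y * t)) -> false; t = -7; return -7
compute2: t = 10; ((((-(-3)) * min(y, 3)) == (-5)) or ((t * t) != max(1, x))) -> true; t = -3; return 6
-7 vs 6 — the two versions disagree here.
verdict: not equivalent; witness: x=-2, y=-5


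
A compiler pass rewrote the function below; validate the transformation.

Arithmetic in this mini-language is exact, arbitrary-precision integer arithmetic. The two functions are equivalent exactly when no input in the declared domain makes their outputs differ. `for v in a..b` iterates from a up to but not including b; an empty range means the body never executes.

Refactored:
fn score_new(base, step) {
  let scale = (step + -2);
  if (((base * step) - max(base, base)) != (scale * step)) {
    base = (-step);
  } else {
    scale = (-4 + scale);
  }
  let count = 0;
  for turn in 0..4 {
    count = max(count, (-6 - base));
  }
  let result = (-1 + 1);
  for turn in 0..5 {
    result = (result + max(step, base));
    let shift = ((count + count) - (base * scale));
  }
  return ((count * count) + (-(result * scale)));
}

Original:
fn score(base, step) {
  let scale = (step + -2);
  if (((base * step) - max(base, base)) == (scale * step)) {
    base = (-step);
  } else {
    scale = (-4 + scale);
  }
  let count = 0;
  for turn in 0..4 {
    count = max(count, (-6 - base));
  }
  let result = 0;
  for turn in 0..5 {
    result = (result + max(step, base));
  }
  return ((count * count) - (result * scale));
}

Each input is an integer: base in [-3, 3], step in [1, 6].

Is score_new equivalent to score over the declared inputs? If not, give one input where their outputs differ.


The rewrite breaks on base=-3, step=1, where the results are 25 and 5.
score: scale=-1, then (((base * step) - max(base, base)) == (scale * step)) is false, then scale=-5, then count=0, then (turn=0), then count=0, then (turn=1), then count=0, then (turn=2), then count=0, then (turn=3), then count=0, then result=0, then (turn=0), then result=1, then (turn=1), then result=2, then (turn=2), then result=3, then (turn=3), then result=4, then (turn=4), then result=5, then returns 25
score_new: scale=-1, then (((base * step) - max(base, base)) != (scale * step)) is true, then base=-1, then count=0, then (turn=0), then count=0, then (turn=1), then count=0, then (turn=2), then count=0, then (turn=3), then count=0, then result=0, then (turn=0), then result=1, then shift=-1, then (turn=1), then result=2, then shift=-1, then (turn=2), then result=3, then shift=-1, then (turn=3), then result=4, then shift=-1, then (turn=4), then result=5, then shift=-1, then returns 5
verdict: not equivalent; witness: base=-3, step=1
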